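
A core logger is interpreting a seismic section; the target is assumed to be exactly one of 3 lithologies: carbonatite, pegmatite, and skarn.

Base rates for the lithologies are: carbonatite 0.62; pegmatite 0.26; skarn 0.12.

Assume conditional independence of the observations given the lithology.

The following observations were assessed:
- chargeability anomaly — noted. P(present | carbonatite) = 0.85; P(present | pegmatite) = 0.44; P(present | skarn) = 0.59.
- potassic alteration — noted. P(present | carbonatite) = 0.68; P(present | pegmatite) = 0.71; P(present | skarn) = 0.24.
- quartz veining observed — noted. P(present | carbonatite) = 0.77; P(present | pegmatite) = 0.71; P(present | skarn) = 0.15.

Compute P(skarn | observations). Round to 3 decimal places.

0.008

By Bayes' rule with conditional independence, the unnormalized weight for each hypothesis is prior × ∏ likelihoods:
  carbonatite: 0.62 × 0.85 × 0.68 × 0.77 = 0.27594
  pegmatite: 0.26 × 0.44 × 0.71 × 0.71 = 0.057669
  skarn: 0.12 × 0.59 × 0.24 × 0.15 = 0.0025488
The unnormalized weights sum to 0.33616.
P(skarn | evidence) = 0.0025488 / 0.33616 ≈ 0.008.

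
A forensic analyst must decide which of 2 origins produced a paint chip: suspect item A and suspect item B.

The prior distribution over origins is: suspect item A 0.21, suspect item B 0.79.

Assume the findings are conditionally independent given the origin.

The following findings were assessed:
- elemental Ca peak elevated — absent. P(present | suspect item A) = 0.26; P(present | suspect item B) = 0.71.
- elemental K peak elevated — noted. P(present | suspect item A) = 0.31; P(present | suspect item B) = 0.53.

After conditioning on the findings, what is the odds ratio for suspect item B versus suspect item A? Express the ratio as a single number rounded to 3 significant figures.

2.52

The normalizing constant cancels in an odds ratio, so compute prior × likelihood for the two hypotheses only (using 1 − P(present | H) for each absent finding):
  suspect item B: 0.79 × (1 − 0.71) × 0.53 = 0.12142
  suspect item A: 0.21 × (1 − 0.26) × 0.31 = 0.048174
Odds(suspect item B : suspect item A) = 0.12142 / 0.048174 ≈ 2.52.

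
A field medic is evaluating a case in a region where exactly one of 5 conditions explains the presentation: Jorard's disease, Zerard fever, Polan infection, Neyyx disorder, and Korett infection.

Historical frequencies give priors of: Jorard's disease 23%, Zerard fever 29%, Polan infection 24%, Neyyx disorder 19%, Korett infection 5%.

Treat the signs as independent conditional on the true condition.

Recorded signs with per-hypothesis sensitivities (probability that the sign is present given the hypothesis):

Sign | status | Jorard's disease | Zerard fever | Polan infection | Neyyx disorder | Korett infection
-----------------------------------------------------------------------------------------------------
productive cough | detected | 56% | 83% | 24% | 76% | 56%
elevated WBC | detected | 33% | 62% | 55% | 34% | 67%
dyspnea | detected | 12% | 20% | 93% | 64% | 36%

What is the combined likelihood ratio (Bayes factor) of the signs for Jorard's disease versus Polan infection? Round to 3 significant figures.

0.181

Joint likelihood of the sign pattern under each hypothesis:
  Jorard's disease: 0.56 × 0.33 × 0.12 = 0.022176
  Polan infection: 0.24 × 0.55 × 0.93 = 0.12276
Bayes factor = 0.022176 / 0.12276 ≈ 0.181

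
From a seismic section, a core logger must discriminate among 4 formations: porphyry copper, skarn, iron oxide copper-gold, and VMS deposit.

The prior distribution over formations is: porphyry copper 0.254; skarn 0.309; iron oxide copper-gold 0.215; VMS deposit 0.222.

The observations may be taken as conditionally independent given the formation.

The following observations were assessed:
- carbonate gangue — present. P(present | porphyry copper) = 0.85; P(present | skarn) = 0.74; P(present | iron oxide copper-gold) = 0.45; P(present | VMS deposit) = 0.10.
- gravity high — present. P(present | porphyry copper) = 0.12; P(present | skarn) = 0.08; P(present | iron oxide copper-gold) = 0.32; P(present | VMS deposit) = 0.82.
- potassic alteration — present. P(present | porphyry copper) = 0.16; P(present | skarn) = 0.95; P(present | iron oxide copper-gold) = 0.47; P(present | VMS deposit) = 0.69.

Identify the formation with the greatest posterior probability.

skarn

For each hypothesis, the unnormalized posterior weight is prior × product of the observation likelihoods:
  porphyry copper: 0.254 × 0.85 × 0.12 × 0.16 = 0.0041453
  skarn: 0.309 × 0.74 × 0.08 × 0.95 = 0.017378
  iron oxide copper-gold: 0.215 × 0.45 × 0.32 × 0.47 = 0.014551
  VMS deposit: 0.222 × 0.10 × 0.82 × 0.69 = 0.012561
The unnormalized weights sum to 0.048635.
P(porphyry copper | evidence) ≈ 0.0041453 / 0.048635 ≈ 0.085
P(skarn | evidence) ≈ 0.017378 / 0.048635 ≈ 0.357
P(iron oxide copper-gold | evidence) ≈ 0.014551 / 0.048635 ≈ 0.299
P(VMS deposit | evidence) ≈ 0.012561 / 0.048635 ≈ 0.258
The largest is 0.357, so skarn is most probable.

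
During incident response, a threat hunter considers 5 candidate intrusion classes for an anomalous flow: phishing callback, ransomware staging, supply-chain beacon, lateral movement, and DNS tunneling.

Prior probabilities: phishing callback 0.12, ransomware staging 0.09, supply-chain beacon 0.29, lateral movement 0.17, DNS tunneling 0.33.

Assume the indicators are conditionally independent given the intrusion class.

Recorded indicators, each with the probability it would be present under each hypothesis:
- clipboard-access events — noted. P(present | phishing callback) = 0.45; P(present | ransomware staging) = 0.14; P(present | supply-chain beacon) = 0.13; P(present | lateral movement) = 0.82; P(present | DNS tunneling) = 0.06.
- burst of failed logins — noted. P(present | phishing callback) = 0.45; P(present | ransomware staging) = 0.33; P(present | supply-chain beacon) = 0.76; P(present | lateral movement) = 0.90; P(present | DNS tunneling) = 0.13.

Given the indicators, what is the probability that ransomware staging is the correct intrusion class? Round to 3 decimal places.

0.022

Multiply each prior by the joint likelihood of the indicator pattern:
  phishing callback: 0.12 × 0.45 × 0.45 = 0.0243
  ransomware staging: 0.09 × 0.14 × 0.33 = 0.004158
  supply-chain beacon: 0.29 × 0.13 × 0.76 = 0.028652
  lateral movement: 0.17 × 0.82 × 0.90 = 0.12546
  DNS tunneling: 0.33 × 0.06 × 0.13 = 0.002574
The unnormalized weights sum to 0.18514.
P(ransomware staging | evidence) = 0.004158 / 0.18514 ≈ 0.022.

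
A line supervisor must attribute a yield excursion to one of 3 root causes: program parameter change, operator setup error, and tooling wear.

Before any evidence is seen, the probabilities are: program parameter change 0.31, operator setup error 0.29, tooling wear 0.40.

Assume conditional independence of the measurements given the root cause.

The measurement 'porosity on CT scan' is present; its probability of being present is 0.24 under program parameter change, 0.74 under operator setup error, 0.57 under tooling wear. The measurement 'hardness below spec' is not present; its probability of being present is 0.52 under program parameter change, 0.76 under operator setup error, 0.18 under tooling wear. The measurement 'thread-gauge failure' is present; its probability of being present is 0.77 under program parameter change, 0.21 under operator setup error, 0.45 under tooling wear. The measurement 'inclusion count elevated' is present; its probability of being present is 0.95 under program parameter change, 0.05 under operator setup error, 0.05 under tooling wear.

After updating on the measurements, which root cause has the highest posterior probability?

By Bayes' rule with conditional independence, the unnormalized weight for each hypothesis is prior × ∏ likelihoods (using 1 − P(present | H) for each absent measurement):
  program parameter change: 0.31 × 0.24 × (1 − 0.52) × 0.77 × 0.95 = 0.026123
  operator setup error: 0.29 × 0.74 × (1 − 0.76) × 0.21 × 0.05 = 0.00054079
  tooling wear: 0.40 × 0.57 × (1 − 0.18) × 0.45 × 0.05 = 0.0042066
Marginal likelihood of the evidence = 0.030871.
P(program parameter change | evidence) ≈ 0.026123 / 0.030871 ≈ 0.846
P(operator setup error | evidence) ≈ 0.00054079 / 0.030871 ≈ 0.018
P(tooling wear | evidence) ≈ 0.0042066 / 0.030871 ≈ 0.136
The largest is 0.846, so program parameter change is most probable.

program parameter change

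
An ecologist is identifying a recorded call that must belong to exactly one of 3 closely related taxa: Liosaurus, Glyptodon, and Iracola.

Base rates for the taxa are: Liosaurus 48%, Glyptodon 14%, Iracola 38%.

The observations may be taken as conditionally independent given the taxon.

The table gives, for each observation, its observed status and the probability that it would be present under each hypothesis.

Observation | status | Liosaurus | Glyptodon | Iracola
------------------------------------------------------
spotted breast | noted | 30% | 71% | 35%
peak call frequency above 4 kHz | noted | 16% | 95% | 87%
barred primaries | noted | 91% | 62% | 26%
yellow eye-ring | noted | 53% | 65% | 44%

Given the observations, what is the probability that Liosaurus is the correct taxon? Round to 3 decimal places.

Multiply each prior by the joint likelihood of the evidence pattern:
  Liosaurus: 0.48 × 0.30 × 0.16 × 0.91 × 0.53 = 0.011112
  Glyptodon: 0.14 × 0.71 × 0.95 × 0.62 × 0.65 = 0.038055
  Iracola: 0.38 × 0.35 × 0.87 × 0.26 × 0.44 = 0.013237
Normalizing constant Z = 0.011112 + 0.038055 + 0.013237 = 0.062405.
P(Liosaurus | evidence) = 0.011112 / 0.062405 ≈ 0.178.

0.178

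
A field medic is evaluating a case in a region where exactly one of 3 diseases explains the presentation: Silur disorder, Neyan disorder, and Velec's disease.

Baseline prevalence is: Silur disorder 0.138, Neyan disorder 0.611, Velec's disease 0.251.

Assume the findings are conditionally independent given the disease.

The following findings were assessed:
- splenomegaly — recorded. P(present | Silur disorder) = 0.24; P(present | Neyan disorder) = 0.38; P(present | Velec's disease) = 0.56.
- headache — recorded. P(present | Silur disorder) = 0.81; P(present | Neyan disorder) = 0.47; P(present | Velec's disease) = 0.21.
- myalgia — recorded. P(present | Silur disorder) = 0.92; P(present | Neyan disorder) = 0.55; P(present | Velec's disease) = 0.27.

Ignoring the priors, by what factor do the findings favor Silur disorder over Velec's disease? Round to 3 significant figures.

Joint likelihood of the evidence pattern under each hypothesis:
  Silur disorder: 0.24 × 0.81 × 0.92 = 0.17885
  Velec's disease: 0.56 × 0.21 × 0.27 = 0.031752
Bayes factor = 0.17885 / 0.031752 ≈ 5.63

5.63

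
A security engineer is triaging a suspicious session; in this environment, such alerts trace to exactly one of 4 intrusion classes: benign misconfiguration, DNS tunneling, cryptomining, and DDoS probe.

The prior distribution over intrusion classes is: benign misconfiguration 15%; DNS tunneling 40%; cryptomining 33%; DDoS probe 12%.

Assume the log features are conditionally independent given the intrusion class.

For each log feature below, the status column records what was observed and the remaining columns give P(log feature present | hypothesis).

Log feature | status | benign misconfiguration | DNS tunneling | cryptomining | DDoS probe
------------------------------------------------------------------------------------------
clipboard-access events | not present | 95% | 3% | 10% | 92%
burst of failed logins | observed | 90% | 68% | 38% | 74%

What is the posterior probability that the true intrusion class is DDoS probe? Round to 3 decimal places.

Multiply each prior by the joint likelihood of the log feature pattern (using 1 − P(present | H) for each absent log feature):
  benign misconfiguration: 0.15 × (1 − 0.95) × 0.90 = 0.00675
  DNS tunneling: 0.40 × (1 − 0.03) × 0.68 = 0.26384
  cryptomining: 0.33 × (1 − 0.10) × 0.38 = 0.11286
  DDoS probe: 0.12 × (1 − 0.92) × 0.74 = 0.007104
The unnormalized weights sum to 0.39055.
P(DDoS probe | evidence) = 0.007104 / 0.39055 ≈ 0.018.

0.018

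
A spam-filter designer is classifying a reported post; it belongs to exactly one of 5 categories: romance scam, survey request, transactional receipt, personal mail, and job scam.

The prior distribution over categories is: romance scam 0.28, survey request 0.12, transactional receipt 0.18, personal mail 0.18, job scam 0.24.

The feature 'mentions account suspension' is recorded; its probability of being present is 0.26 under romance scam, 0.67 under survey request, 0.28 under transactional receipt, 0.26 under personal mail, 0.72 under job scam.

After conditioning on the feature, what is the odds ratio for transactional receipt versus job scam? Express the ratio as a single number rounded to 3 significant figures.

Unnormalized posterior weight (prior times the feature likelihood) for each of the two hypotheses:
  transactional receipt: 0.18 × 0.28 = 0.0504
  job scam: 0.24 × 0.72 = 0.1728
Posterior odds = 0.0504 / 0.1728 ≈ 0.292.

0.292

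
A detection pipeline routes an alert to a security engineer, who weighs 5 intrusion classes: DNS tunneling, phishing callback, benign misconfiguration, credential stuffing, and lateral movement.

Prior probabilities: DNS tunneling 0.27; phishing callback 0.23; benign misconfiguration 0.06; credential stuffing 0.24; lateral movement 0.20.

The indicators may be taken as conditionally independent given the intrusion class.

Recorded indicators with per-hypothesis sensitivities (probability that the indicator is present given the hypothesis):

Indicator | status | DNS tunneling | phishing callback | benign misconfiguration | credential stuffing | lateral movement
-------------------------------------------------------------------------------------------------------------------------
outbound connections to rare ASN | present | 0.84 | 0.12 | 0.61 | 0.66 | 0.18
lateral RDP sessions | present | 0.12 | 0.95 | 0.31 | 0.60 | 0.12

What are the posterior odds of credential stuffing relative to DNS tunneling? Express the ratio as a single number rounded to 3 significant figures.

3.49

Posterior odds equal prior odds times the likelihood ratio; only the two competing hypotheses matter.
  credential stuffing: 0.24 × 0.66 × 0.60 = 0.09504
  DNS tunneling: 0.27 × 0.84 × 0.12 = 0.027216
Odds(credential stuffing : DNS tunneling) = 0.09504 / 0.027216 ≈ 3.49.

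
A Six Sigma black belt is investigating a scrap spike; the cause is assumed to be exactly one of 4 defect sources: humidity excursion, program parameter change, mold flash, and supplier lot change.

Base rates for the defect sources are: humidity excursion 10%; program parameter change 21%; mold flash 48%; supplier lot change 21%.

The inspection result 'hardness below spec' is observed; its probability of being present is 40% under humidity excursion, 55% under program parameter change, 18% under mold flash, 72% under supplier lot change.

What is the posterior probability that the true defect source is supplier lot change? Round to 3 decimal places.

0.385

Multiply each prior by the likelihood of the inspection result:
  humidity excursion: 0.10 × 0.40 = 0.04
  program parameter change: 0.21 × 0.55 = 0.1155
  mold flash: 0.48 × 0.18 = 0.0864
  supplier lot change: 0.21 × 0.72 = 0.1512
Marginal likelihood of the evidence = 0.3931.
P(supplier lot change | evidence) = 0.1512 / 0.3931 ≈ 0.385.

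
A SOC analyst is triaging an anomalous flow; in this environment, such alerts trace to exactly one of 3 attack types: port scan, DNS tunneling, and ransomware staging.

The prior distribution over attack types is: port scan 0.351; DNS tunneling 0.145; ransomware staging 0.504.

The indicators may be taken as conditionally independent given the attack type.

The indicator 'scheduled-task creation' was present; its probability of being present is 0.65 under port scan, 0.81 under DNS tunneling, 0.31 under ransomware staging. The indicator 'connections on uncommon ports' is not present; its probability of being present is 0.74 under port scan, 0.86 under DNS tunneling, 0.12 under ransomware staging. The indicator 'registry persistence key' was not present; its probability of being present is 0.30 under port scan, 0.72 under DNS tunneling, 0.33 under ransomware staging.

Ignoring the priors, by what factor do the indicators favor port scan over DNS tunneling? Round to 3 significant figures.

3.73

Joint likelihood of the indicator pattern under each hypothesis (using 1 − P(present | H) for each absent indicator):
  port scan: 0.65 × (1 − 0.74) × (1 − 0.30) = 0.1183
  DNS tunneling: 0.81 × (1 − 0.86) × (1 − 0.72) = 0.031752
Bayes factor = 0.1183 / 0.031752 ≈ 3.73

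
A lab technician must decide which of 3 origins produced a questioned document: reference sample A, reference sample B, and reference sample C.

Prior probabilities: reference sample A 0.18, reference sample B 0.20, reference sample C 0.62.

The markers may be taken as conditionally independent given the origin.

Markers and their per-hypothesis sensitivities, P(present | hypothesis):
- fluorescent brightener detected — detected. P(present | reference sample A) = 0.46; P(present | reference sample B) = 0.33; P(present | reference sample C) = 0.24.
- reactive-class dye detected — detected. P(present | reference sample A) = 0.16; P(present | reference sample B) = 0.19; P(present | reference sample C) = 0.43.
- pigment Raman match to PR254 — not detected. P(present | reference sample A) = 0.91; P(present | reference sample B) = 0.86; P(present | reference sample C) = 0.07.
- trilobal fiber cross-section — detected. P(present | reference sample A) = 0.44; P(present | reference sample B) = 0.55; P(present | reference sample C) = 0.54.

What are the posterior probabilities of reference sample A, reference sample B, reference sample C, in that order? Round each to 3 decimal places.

0.016, 0.029, 0.956

Multiply each prior by the joint likelihood of the marker pattern (using 1 − P(present | H) for each absent marker):
  reference sample A: 0.18 × 0.46 × 0.16 × (1 − 0.91) × 0.44 = 0.00052462
  reference sample B: 0.20 × 0.33 × 0.19 × (1 − 0.86) × 0.55 = 0.00096558
  reference sample C: 0.62 × 0.24 × 0.43 × (1 − 0.07) × 0.54 = 0.032133
The unnormalized weights sum to 0.033623.
P(reference sample A | evidence) = 0.00052462 / 0.033623 ≈ 0.016
P(reference sample B | evidence) = 0.00096558 / 0.033623 ≈ 0.029
P(reference sample C | evidence) = 0.032133 / 0.033623 ≈ 0.956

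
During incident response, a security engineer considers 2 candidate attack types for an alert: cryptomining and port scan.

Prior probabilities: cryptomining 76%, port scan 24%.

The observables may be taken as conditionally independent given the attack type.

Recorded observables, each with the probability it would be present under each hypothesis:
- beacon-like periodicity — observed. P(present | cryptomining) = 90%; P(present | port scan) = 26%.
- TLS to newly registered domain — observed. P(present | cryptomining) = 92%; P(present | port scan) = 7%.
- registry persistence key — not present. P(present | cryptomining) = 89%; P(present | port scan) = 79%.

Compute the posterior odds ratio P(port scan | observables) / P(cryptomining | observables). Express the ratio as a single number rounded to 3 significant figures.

The normalizing constant cancels in an odds ratio, so compute prior × likelihood for the two hypotheses only (using 1 − P(present | H) for each absent observable):
  port scan: 0.24 × 0.26 × 0.07 × (1 − 0.79) = 0.00091728
  cryptomining: 0.76 × 0.90 × 0.92 × (1 − 0.89) = 0.069221
Posterior odds = 0.00091728 / 0.069221 ≈ 0.0133.

0.0133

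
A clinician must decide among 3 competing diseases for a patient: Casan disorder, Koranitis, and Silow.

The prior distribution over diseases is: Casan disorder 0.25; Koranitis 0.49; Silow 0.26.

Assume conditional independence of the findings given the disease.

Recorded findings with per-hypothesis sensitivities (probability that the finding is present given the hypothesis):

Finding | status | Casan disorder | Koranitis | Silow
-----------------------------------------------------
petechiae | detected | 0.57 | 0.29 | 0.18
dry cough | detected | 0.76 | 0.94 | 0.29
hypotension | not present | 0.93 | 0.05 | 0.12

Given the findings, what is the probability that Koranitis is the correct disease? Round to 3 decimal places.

For each hypothesis, the unnormalized posterior weight is prior × product of the finding likelihoods (using 1 − P(present | H) for each absent finding):
  Casan disorder: 0.25 × 0.57 × 0.76 × (1 − 0.93) = 0.007581
  Koranitis: 0.49 × 0.29 × 0.94 × (1 − 0.05) = 0.1269
  Silow: 0.26 × 0.18 × 0.29 × (1 − 0.12) = 0.011943
Normalizing constant Z = 0.007581 + 0.1269 + 0.011943 = 0.14642.
P(Koranitis | evidence) = 0.1269 / 0.14642 ≈ 0.867.

0.867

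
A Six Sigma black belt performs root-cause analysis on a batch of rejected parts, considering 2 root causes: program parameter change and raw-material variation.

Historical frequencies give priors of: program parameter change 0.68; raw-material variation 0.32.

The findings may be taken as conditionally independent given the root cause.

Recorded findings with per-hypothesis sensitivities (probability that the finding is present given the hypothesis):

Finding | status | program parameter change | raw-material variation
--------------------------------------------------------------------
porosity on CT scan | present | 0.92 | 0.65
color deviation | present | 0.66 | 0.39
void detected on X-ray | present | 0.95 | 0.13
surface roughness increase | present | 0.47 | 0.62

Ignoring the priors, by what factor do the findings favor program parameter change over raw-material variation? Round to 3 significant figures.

13.3

Joint likelihood of the evidence pattern under each hypothesis:
  program parameter change: 0.92 × 0.66 × 0.95 × 0.47 = 0.27111
  raw-material variation: 0.65 × 0.39 × 0.13 × 0.62 = 0.020432
Bayes factor = 0.27111 / 0.020432 ≈ 13.3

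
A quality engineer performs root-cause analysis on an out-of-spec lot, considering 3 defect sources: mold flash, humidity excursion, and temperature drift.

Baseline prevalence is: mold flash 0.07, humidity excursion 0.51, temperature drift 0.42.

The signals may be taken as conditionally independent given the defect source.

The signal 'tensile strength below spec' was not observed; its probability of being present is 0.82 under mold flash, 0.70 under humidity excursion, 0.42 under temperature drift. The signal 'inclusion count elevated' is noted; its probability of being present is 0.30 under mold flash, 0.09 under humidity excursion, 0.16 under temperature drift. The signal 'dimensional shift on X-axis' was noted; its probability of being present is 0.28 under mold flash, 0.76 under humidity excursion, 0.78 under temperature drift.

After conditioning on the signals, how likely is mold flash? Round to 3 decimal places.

For each hypothesis, the unnormalized posterior weight is prior × product of the signal likelihoods (using 1 − P(present | H) for each absent signal):
  mold flash: 0.07 × (1 − 0.82) × 0.30 × 0.28 = 0.0010584
  humidity excursion: 0.51 × (1 − 0.70) × 0.09 × 0.76 = 0.010465
  temperature drift: 0.42 × (1 − 0.42) × 0.16 × 0.78 = 0.030401
The unnormalized weights sum to 0.041925.
P(mold flash | evidence) = 0.0010584 / 0.041925 ≈ 0.025.

0.025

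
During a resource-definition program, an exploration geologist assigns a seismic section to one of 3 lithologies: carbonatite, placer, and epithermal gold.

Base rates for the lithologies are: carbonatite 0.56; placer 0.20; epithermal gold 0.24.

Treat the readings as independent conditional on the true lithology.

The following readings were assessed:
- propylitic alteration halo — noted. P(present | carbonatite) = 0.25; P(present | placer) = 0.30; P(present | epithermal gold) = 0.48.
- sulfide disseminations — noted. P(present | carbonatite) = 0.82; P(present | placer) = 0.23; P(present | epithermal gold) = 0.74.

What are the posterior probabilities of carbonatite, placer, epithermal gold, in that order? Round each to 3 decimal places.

By Bayes' rule with conditional independence, the unnormalized weight for each hypothesis is prior × ∏ likelihoods:
  carbonatite: 0.56 × 0.25 × 0.82 = 0.1148
  placer: 0.20 × 0.30 × 0.23 = 0.0138
  epithermal gold: 0.24 × 0.48 × 0.74 = 0.085248
Marginal likelihood of the evidence = 0.21385.
P(carbonatite | evidence) = 0.1148 / 0.21385 ≈ 0.537
P(placer | evidence) = 0.0138 / 0.21385 ≈ 0.065
P(epithermal gold | evidence) = 0.085248 / 0.21385 ≈ 0.399

0.537, 0.065, 0.399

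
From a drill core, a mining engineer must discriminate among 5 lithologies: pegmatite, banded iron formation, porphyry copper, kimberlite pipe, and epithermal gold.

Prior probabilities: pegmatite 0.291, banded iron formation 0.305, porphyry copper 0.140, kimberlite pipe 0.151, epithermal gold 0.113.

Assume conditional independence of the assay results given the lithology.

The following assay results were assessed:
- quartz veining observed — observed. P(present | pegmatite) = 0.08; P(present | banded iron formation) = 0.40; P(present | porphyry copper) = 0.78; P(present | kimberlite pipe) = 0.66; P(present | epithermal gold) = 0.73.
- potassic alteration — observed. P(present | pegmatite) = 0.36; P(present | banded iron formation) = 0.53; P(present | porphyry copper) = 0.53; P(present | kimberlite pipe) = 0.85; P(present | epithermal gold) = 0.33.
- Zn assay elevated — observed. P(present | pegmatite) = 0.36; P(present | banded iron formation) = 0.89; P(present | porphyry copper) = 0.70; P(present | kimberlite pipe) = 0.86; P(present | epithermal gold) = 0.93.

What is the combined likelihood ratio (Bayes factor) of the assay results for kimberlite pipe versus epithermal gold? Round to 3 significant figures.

2.15

The Bayes factor is the ratio of the joint likelihoods of the assay result pattern under the two hypotheses.
  kimberlite pipe: 0.66 × 0.85 × 0.86 = 0.48246
  epithermal gold: 0.73 × 0.33 × 0.93 = 0.22404
Bayes factor = 0.48246 / 0.22404 ≈ 2.15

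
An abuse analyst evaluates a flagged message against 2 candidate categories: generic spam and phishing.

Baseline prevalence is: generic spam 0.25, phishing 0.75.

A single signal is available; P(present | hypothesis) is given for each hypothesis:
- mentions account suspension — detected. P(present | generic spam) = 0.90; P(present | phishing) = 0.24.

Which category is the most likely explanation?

By Bayes' rule, the unnormalized weight for each hypothesis is prior × likelihood:
  generic spam: 0.25 × 0.90 = 0.225
  phishing: 0.75 × 0.24 = 0.18
The unnormalized weights sum to 0.405.
P(generic spam | evidence) ≈ 0.225 / 0.405 ≈ 0.556
P(phishing | evidence) ≈ 0.18 / 0.405 ≈ 0.444
The largest is 0.556, so generic spam is most probable.

generic spam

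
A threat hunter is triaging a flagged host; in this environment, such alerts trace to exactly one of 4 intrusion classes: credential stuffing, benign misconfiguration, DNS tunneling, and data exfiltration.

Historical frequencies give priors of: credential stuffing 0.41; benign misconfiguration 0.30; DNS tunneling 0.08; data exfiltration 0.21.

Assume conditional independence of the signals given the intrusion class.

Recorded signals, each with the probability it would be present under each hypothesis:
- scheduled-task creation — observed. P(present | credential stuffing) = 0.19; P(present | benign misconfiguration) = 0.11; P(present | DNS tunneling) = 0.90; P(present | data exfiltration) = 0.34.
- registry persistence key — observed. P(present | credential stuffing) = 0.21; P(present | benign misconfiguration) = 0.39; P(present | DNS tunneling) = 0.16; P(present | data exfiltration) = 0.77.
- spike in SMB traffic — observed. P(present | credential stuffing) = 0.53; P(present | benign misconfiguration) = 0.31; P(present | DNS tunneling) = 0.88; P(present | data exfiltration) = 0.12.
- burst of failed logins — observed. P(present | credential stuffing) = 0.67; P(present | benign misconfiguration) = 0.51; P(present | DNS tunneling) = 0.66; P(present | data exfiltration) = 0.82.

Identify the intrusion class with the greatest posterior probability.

DNS tunneling

Multiply each prior by the joint likelihood of the signal pattern:
  credential stuffing: 0.41 × 0.19 × 0.21 × 0.53 × 0.67 = 0.0058091
  benign misconfiguration: 0.30 × 0.11 × 0.39 × 0.31 × 0.51 = 0.0020347
  DNS tunneling: 0.08 × 0.90 × 0.16 × 0.88 × 0.66 = 0.0066908
  data exfiltration: 0.21 × 0.34 × 0.77 × 0.12 × 0.82 = 0.0054098
The unnormalized weights sum to 0.019944.
P(credential stuffing | evidence) ≈ 0.0058091 / 0.019944 ≈ 0.291
P(benign misconfiguration | evidence) ≈ 0.0020347 / 0.019944 ≈ 0.102
P(DNS tunneling | evidence) ≈ 0.0066908 / 0.019944 ≈ 0.335
P(data exfiltration | evidence) ≈ 0.0054098 / 0.019944 ≈ 0.271
The largest is 0.335, so DNS tunneling is most probable.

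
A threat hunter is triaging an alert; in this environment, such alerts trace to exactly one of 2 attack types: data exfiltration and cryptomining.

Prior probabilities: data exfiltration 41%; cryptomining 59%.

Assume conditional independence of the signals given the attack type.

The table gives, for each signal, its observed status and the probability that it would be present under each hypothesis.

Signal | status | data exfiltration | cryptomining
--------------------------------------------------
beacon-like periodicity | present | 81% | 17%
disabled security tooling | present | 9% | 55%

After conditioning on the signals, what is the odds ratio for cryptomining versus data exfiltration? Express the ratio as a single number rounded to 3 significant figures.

Unnormalized posterior weight (prior times the signal likelihoods) for each of the two hypotheses:
  cryptomining: 0.59 × 0.17 × 0.55 = 0.055165
  data exfiltration: 0.41 × 0.81 × 0.09 = 0.029889
Odds(cryptomining : data exfiltration) = 0.055165 / 0.029889 ≈ 1.85.

1.85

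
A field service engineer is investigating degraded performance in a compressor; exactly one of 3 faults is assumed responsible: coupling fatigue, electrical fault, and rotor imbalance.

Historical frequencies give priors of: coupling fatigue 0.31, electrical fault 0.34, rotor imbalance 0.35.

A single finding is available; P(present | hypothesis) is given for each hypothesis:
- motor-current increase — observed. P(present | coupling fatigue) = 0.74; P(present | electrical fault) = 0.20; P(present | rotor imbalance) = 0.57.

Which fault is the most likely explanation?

coupling fatigue

For each hypothesis, the unnormalized posterior weight is prior × likelihood:
  coupling fatigue: 0.31 × 0.74 = 0.2294
  electrical fault: 0.34 × 0.20 = 0.068
  rotor imbalance: 0.35 × 0.57 = 0.1995
Marginal likelihood of the evidence = 0.4969.
P(coupling fatigue | evidence) ≈ 0.2294 / 0.4969 ≈ 0.462
P(electrical fault | evidence) ≈ 0.068 / 0.4969 ≈ 0.137
P(rotor imbalance | evidence) ≈ 0.1995 / 0.4969 ≈ 0.401
The largest is 0.462, so coupling fatigue is most probable.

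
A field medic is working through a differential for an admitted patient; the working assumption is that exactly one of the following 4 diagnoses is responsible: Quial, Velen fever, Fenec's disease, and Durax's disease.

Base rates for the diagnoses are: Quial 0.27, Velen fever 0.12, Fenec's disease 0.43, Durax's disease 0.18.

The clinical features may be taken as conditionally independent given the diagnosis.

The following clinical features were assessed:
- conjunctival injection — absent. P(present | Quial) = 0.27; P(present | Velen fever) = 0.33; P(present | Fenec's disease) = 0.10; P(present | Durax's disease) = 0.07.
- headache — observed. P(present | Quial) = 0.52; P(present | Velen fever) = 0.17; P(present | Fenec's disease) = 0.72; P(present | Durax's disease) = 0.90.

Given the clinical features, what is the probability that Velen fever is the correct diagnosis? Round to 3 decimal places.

For each hypothesis, the unnormalized posterior weight is prior × product of the clinical feature likelihoods (using 1 − P(present | H) for each absent clinical feature):
  Quial: 0.27 × (1 − 0.27) × 0.52 = 0.10249
  Velen fever: 0.12 × (1 − 0.33) × 0.17 = 0.013668
  Fenec's disease: 0.43 × (1 − 0.10) × 0.72 = 0.27864
  Durax's disease: 0.18 × (1 − 0.07) × 0.90 = 0.15066
The unnormalized weights sum to 0.54546.
P(Velen fever | evidence) = 0.013668 / 0.54546 ≈ 0.025.

0.025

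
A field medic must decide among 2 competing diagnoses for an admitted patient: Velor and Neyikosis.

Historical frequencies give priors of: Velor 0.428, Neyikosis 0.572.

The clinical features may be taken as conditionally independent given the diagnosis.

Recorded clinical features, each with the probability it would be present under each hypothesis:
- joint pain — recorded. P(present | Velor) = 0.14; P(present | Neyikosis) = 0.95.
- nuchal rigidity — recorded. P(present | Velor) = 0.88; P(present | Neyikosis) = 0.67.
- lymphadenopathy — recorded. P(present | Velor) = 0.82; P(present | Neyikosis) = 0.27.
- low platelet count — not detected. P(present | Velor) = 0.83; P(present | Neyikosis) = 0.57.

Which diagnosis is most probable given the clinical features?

For each hypothesis, the unnormalized posterior weight is prior × product of the clinical feature likelihoods (using 1 − P(present | H) for each absent clinical feature):
  Velor: 0.428 × 0.14 × 0.88 × 0.82 × (1 − 0.83) = 0.0073505
  Neyikosis: 0.572 × 0.95 × 0.67 × 0.27 × (1 − 0.57) = 0.042269
Normalizing constant Z = 0.0073505 + 0.042269 = 0.04962.
P(Velor | evidence) ≈ 0.0073505 / 0.04962 ≈ 0.148
P(Neyikosis | evidence) ≈ 0.042269 / 0.04962 ≈ 0.852
The largest is 0.852, so Neyikosis is most probable.

Neyikosis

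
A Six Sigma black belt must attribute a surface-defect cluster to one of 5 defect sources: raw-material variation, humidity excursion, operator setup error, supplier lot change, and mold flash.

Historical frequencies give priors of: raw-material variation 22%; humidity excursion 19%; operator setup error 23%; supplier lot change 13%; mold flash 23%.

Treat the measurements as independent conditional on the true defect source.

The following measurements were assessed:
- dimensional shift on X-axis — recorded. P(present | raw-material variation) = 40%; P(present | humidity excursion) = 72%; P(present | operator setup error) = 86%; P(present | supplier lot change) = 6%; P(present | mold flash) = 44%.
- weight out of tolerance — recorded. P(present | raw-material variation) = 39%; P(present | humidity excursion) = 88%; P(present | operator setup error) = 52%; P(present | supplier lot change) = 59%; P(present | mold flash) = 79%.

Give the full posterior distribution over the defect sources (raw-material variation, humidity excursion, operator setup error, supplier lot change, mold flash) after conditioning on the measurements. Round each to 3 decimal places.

Multiply each prior by the joint likelihood of the measurement pattern:
  raw-material variation: 0.22 × 0.40 × 0.39 = 0.03432
  humidity excursion: 0.19 × 0.72 × 0.88 = 0.12038
  operator setup error: 0.23 × 0.86 × 0.52 = 0.10286
  supplier lot change: 0.13 × 0.06 × 0.59 = 0.004602
  mold flash: 0.23 × 0.44 × 0.79 = 0.079948
Normalizing constant Z = 0.03432 + 0.12038 + 0.10286 + 0.004602 + 0.079948 = 0.34211.
P(raw-material variation | evidence) = 0.03432 / 0.34211 ≈ 0.100
P(humidity excursion | evidence) = 0.12038 / 0.34211 ≈ 0.352
P(operator setup error | evidence) = 0.10286 / 0.34211 ≈ 0.301
P(supplier lot change | evidence) = 0.004602 / 0.34211 ≈ 0.013
P(mold flash | evidence) = 0.079948 / 0.34211 ≈ 0.234

0.100, 0.352, 0.301, 0.013, 0.234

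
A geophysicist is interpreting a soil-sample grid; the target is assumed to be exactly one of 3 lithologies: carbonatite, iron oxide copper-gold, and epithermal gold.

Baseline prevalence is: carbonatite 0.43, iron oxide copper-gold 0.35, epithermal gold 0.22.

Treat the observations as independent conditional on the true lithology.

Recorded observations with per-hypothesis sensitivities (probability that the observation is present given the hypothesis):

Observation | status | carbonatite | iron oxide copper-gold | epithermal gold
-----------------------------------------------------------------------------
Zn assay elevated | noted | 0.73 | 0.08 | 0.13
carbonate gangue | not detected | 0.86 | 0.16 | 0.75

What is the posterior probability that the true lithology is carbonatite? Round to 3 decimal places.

0.589

By Bayes' rule with conditional independence, the unnormalized weight for each hypothesis is prior × ∏ likelihoods (using 1 − P(present | H) for each absent observation):
  carbonatite: 0.43 × 0.73 × (1 − 0.86) = 0.043946
  iron oxide copper-gold: 0.35 × 0.08 × (1 − 0.16) = 0.02352
  epithermal gold: 0.22 × 0.13 × (1 − 0.75) = 0.00715
The unnormalized weights sum to 0.074616.
P(carbonatite | evidence) = 0.043946 / 0.074616 ≈ 0.589.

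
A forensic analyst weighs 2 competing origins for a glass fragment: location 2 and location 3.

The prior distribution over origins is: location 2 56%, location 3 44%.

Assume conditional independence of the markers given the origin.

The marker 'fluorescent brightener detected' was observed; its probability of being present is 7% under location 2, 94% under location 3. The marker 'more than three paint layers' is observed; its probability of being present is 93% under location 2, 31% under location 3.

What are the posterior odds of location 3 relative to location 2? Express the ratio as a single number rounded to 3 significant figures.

The normalizing constant cancels in an odds ratio, so compute prior × likelihood for the two hypotheses only:
  location 3: 0.44 × 0.94 × 0.31 = 0.12822
  location 2: 0.56 × 0.07 × 0.93 = 0.036456
Posterior odds = 0.12822 / 0.036456 ≈ 3.52.

3.52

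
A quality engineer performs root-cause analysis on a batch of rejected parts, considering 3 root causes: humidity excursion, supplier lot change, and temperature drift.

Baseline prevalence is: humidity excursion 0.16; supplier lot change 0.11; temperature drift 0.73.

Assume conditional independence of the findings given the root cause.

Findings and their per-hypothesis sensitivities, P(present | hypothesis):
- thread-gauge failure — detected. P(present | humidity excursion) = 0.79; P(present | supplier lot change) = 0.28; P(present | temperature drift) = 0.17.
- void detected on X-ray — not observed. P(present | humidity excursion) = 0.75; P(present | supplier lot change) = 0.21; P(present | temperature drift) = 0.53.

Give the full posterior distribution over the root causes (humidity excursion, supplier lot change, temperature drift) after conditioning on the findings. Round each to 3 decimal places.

For each hypothesis, the unnormalized posterior weight is prior × product of the finding likelihoods (using 1 − P(present | H) for each absent finding):
  humidity excursion: 0.16 × 0.79 × (1 − 0.75) = 0.0316
  supplier lot change: 0.11 × 0.28 × (1 − 0.21) = 0.024332
  temperature drift: 0.73 × 0.17 × (1 − 0.53) = 0.058327
Normalizing constant Z = 0.0316 + 0.024332 + 0.058327 = 0.11426.
P(humidity excursion | evidence) = 0.0316 / 0.11426 ≈ 0.277
P(supplier lot change | evidence) = 0.024332 / 0.11426 ≈ 0.213
P(temperature drift | evidence) = 0.058327 / 0.11426 ≈ 0.510

0.277, 0.213, 0.510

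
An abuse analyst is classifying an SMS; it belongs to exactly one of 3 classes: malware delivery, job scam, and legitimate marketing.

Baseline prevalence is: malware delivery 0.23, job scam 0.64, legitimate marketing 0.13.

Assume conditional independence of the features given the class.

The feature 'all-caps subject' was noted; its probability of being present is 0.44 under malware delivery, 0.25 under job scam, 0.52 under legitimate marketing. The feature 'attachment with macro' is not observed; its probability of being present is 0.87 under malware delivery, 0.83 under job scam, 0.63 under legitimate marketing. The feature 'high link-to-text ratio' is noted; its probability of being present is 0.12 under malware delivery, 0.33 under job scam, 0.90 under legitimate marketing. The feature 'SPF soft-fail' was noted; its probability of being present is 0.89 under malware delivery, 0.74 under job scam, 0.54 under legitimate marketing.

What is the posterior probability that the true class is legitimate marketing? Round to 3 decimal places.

0.602

By Bayes' rule with conditional independence, the unnormalized weight for each hypothesis is prior × ∏ likelihoods (using 1 − P(present | H) for each absent feature):
  malware delivery: 0.23 × 0.44 × (1 − 0.87) × 0.12 × 0.89 = 0.0014051
  job scam: 0.64 × 0.25 × (1 − 0.83) × 0.33 × 0.74 = 0.0066422
  legitimate marketing: 0.13 × 0.52 × (1 − 0.63) × 0.90 × 0.54 = 0.012156
Marginal likelihood of the evidence = 0.020203.
P(legitimate marketing | evidence) = 0.012156 / 0.020203 ≈ 0.602.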